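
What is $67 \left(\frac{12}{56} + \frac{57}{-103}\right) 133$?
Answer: $- \frac{622497}{206} \approx -3021.8$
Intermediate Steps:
$67 \left(\frac{12}{56} + \frac{57}{-103}\right) 133 = 67 \left(12 \cdot \frac{1}{56} + 57 \left(- \frac{1}{103}\right)\right) 133 = 67 \left(\frac{3}{14} - \frac{57}{103}\right) 133 = 67 \left(- \frac{489}{1442}\right) 133 = \left(- \frac{32763}{1442}\right) 133 = - \frac{622497}{206}$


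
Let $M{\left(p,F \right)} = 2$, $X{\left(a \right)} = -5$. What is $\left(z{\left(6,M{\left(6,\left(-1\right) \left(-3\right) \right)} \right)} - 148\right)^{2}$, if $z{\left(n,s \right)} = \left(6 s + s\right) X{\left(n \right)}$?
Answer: $47524$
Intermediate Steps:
$z{\left(n,s \right)} = - 35 s$ ($z{\left(n,s \right)} = \left(6 s + s\right) \left(-5\right) = 7 s \left(-5\right) = - 35 s$)
$\left(z{\left(6,M{\left(6,\left(-1\right) \left(-3\right) \right)} \right)} - 148\right)^{2} = \left(\left(-35\right) 2 - 148\right)^{2} = \left(-70 - 148\right)^{2} = \left(-218\right)^{2} = 47524$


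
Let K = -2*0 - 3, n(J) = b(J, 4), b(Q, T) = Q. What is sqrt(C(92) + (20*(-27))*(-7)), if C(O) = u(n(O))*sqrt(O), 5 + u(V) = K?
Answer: 2*sqrt(945 - 4*sqrt(23)) ≈ 60.854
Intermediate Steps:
n(J) = J
K = -3 (K = 0 - 3 = -3)
u(V) = -8 (u(V) = -5 - 3 = -8)
C(O) = -8*sqrt(O)
sqrt(C(92) + (20*(-27))*(-7)) = sqrt(-16*sqrt(23) + (20*(-27))*(-7)) = sqrt(-16*sqrt(23) - 540*(-7)) = sqrt(-16*sqrt(23) + 3780) = sqrt(3780 - 16*sqrt(23))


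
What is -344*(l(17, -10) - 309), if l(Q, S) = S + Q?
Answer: 103888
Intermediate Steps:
l(Q, S) = Q + S
-344*(l(17, -10) - 309) = -344*((17 - 10) - 309) = -344*(7 - 309) = -344*(-302) = 103888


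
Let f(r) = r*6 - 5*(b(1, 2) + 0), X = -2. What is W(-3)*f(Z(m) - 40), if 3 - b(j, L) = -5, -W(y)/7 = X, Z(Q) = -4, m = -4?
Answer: -4256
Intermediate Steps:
W(y) = 14 (W(y) = -7*(-2) = 14)
b(j, L) = 8 (b(j, L) = 3 - 1*(-5) = 3 + 5 = 8)
f(r) = -40 + 6*r (f(r) = r*6 - 5*(8 + 0) = 6*r - 5*8 = 6*r - 40 = -40 + 6*r)
W(-3)*f(Z(m) - 40) = 14*(-40 + 6*(-4 - 40)) = 14*(-40 + 6*(-44)) = 14*(-40 - 264) = 14*(-304) = -4256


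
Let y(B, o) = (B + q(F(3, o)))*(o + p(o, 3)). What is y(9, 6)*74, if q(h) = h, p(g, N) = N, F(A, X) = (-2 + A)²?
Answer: 6660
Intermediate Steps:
y(B, o) = (1 + B)*(3 + o) (y(B, o) = (B + (-2 + 3)²)*(o + 3) = (B + 1²)*(3 + o) = (B + 1)*(3 + o) = (1 + B)*(3 + o))
y(9, 6)*74 = (3 + 6 + 3*9 + 9*6)*74 = (3 + 6 + 27 + 54)*74 = 90*74 = 6660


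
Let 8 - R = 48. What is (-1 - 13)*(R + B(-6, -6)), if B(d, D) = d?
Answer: 644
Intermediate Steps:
R = -40 (R = 8 - 1*48 = 8 - 48 = -40)
(-1 - 13)*(R + B(-6, -6)) = (-1 - 13)*(-40 - 6) = -14*(-46) = 644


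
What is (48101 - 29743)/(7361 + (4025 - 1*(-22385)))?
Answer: 18358/33771 ≈ 0.54360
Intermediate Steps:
(48101 - 29743)/(7361 + (4025 - 1*(-22385))) = 18358/(7361 + (4025 + 22385)) = 18358/(7361 + 26410) = 18358/33771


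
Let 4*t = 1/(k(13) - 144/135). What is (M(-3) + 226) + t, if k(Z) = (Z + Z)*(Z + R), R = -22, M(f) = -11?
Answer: 3032345/14104 ≈ 215.00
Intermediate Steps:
k(Z) = 2*Z*(-22 + Z) (k(Z) = (Z + Z)*(Z - 22) = (2*Z)*(-22 + Z) = 2*Z*(-22 + Z))
t = -15/14104 (t = 1/(4*(2*13*(-22 + 13) - 144/135)) = 1/(4*(2*13*(-9) - 144*1/135)) = 1/(4*(-234 - 16/15)) = 1/(4*(-3526/15)) = (¼)*(-15/3526) = -15/14104 ≈ -0.0010635)
(M(-3) + 226) + t = (-11 + 226) - 15/14104 = 215 - 15/14104 = 3032345/14104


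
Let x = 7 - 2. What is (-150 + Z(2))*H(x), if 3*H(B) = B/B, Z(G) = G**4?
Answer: -134/3 ≈ -44.667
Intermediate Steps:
x = 5
H(B) = 1/3 (H(B) = (B/B)/3 = (1/3)*1 = 1/3)
(-150 + Z(2))*H(x) = (-150 + 2**4)*(1/3) = (-150 + 16)*(1/3) = -134*1/3 = -134/3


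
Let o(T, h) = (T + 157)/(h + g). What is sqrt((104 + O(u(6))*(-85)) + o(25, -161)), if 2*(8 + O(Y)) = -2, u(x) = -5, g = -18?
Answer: sqrt(27811051)/179 ≈ 29.462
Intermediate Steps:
O(Y) = -9 (O(Y) = -8 + (1/2)*(-2) = -8 - 1 = -9)
o(T, h) = (157 + T)/(-18 + h) (o(T, h) = (T + 157)/(h - 18) = (157 + T)/(-18 + h))
sqrt((104 + O(u(6))*(-85)) + o(25, -161)) = sqrt((104 - 9*(-85)) + (157 + 25)/(-18 - 161)) = sqrt((104 + 765) + 182/(-179)) = sqrt(869 - 1/179*182) = sqrt(869 - 182/179) = sqrt(155369/179) = sqrt(27811051)/179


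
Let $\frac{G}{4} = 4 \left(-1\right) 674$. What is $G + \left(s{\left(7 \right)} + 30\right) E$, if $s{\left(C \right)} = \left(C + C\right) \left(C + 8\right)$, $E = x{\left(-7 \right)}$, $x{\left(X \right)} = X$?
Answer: $-12464$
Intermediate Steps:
$E = -7$
$s{\left(C \right)} = 2 C \left(8 + C\right)$
$G = -10784$ ($G = 4 \cdot 4 \left(-1\right) 674 = 4 \left(\left(-4\right) 674\right) = 4 \left(-2696\right) = -10784$)
$G + \left(s{\left(7 \right)} + 30\right) E = -10784 + \left(2 \cdot 7 \left(8 + 7\right) + 30\right) \left(-7\right) = -10784 + \left(2 \cdot 7 \cdot 15 + 30\right) \left(-7\right) = -10784 + \left(210 + 30\right) \left(-7\right) = -10784 + 240 \left(-7\right) = -10784 - 1680 = -12464$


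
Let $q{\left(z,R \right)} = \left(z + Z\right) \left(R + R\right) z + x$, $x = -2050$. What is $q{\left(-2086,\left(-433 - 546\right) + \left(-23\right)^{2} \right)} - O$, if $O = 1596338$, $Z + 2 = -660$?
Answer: $-5160693588$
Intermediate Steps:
$Z = -662$ ($Z = -2 - 660 = -662$)
$q{\left(z,R \right)} = -2050 + 2 R z \left(-662 + z\right)$ ($q{\left(z,R \right)} = \left(z - 662\right) \left(R + R\right) z - 2050 = \left(-662 + z\right) 2 R z - 2050 = 2 R \left(-662 + z\right) z - 2050 = 2 R z \left(-662 + z\right) - 2050 = -2050 + 2 R z \left(-662 + z\right)$)
$q{\left(-2086,\left(-433 - 546\right) + \left(-23\right)^{2} \right)} - O = \left(-2050 - 1324 \left(\left(-433 - 546\right) + \left(-23\right)^{2}\right) \left(-2086\right) + 2 \left(\left(-433 - 546\right) + \left(-23\right)^{2}\right) \left(-2086\right)^{2}\right) - 1596338 = \left(-2050 - 1324 \left(-979 + 529\right) \left(-2086\right) + 2 \left(-979 + 529\right) 4351396\right) - 1596338 = \left(-2050 - \left(-595800\right) \left(-2086\right) + 2 \left(-450\right) 4351396\right) - 1596338 = \left(-2050 - 1242838800 - 3916256400\right) - 1596338 = -5159097250 - 1596338 = -5160693588$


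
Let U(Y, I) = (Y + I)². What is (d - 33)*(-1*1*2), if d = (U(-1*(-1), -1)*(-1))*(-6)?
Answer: 66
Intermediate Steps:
U(Y, I) = (I + Y)²
d = 0 (d = ((-1 - 1*(-1))²*(-1))*(-6) = ((-1 + 1)²*(-1))*(-6) = (0²*(-1))*(-6) = (0*(-1))*(-6) = 0*(-6) = 0)
(d - 33)*(-1*1*2) = (0 - 33)*(-1*1*2) = -(-33)*2 = -33*(-2) = 66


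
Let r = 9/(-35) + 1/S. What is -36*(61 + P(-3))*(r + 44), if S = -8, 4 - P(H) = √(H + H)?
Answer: -1428921/14 + 109917*I*√6/70 ≈ -1.0207e+5 + 3846.3*I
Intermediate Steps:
P(H) = 4 - √2*√H (P(H) = 4 - √(H + H) = 4 - √(2*H) = 4 - √2*√H)
r = -107/280 (r = 9/(-35) + 1/(-8) = 9*(-1/35) + 1*(-⅛) = -9/35 - ⅛ = -107/280 ≈ -0.38214)
-36*(61 + P(-3))*(r + 44) = -36*(61 + (4 - √2*√(-3)))*(-107/280 + 44) = -36*(61 + (4 - √2*I*√3))*12213/280 = -36*(61 + (4 - I*√6))*12213/280 = -36*(65 - I*√6)*12213/280 = -36*(158769/56 - 12213*I*√6/280) = -1428921/14 + 109917*I*√6/70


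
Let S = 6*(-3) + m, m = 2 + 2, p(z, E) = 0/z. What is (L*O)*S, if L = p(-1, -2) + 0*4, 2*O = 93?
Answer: 0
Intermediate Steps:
O = 93/2 (O = (½)*93 = 93/2 ≈ 46.500)
p(z, E) = 0
m = 4
L = 0 (L = 0 + 0*4 = 0 + 0 = 0)
S = -14 (S = 6*(-3) + 4 = -18 + 4 = -14)
(L*O)*S = (0*(93/2))*(-14) = 0*(-14) = 0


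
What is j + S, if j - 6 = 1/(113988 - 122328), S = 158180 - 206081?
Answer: -399444301/8340 ≈ -47895.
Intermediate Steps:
S = -47901
j = 50039/8340 (j = 6 + 1/(113988 - 122328) = 6 + 1/(-8340) = 6 - 1/8340 = 50039/8340 ≈ 5.9999)
j + S = 50039/8340 - 47901 = -399444301/8340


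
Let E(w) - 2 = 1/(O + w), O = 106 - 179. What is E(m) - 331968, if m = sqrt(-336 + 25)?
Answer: -1872288313/5640 - I*sqrt(311)/5640 ≈ -3.3197e+5 - 0.0031268*I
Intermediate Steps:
O = -73
m = I*sqrt(311) (m = sqrt(-311) = I*sqrt(311) ≈ 17.635*I)
E(w) = 2 + 1/(-73 + w)
E(m) - 331968 = (-145 + 2*(I*sqrt(311)))/(-73 + I*sqrt(311)) - 331968 = (-145 + 2*I*sqrt(311))/(-73 + I*sqrt(311)) - 331968 = -331968 + (-145 + 2*I*sqrt(311))/(-73 + I*sqrt(311))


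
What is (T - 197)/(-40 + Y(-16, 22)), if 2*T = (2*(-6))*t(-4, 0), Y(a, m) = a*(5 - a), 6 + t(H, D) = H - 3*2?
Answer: 101/376 ≈ 0.26862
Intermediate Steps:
t(H, D) = -12 + H (t(H, D) = -6 + (H - 3*2) = -6 + (H - 6) = -6 + (-6 + H) = -12 + H)
T = 96 (T = ((2*(-6))*(-12 - 4))/2 = (-12*(-16))/2 = (1/2)*192 = 96)
(T - 197)/(-40 + Y(-16, 22)) = (96 - 197)/(-40 - 16*(5 - 1*(-16))) = -101/(-40 - 16*(5 + 16)) = -101/(-40 - 16*21) = -101/(-40 - 336) = -101/(-376) = -101*(-1/376) = 101/376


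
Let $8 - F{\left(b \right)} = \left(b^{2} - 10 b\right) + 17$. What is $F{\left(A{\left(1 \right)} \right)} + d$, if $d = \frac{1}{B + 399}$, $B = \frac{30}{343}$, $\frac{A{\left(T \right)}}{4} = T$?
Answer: $\frac{2053648}{136887} \approx 15.003$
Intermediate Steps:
$A{\left(T \right)} = 4 T$
$B = \frac{30}{343}$ ($B = 30 \cdot \frac{1}{343} = \frac{30}{343} \approx 0.087463$)
$F{\left(b \right)} = -9 - b^{2} + 10 b$ ($F{\left(b \right)} = 8 - \left(\left(b^{2} - 10 b\right) + 17\right) = 8 - \left(17 + b^{2} - 10 b\right) = -9 - b^{2} + 10 b$)
$d = \frac{343}{136887}$ ($d = \frac{1}{\frac{30}{343} + 399} = \frac{1}{\frac{136887}{343}} = \frac{343}{136887} \approx 0.0025057$)
$F{\left(A{\left(1 \right)} \right)} + d = \left(-9 - \left(4 \cdot 1\right)^{2} + 10 \cdot 4 \cdot 1\right) + \frac{343}{136887} = \left(-9 - 4^{2} + 10 \cdot 4\right) + \frac{343}{136887} = \left(-9 - 16 + 40\right) + \frac{343}{136887} = 15 + \frac{343}{136887} = \frac{2053648}{136887}$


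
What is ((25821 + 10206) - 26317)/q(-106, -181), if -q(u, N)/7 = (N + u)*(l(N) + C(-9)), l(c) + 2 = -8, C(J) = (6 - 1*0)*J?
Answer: -4855/64288 ≈ -0.075520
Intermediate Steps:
C(J) = 6*J (C(J) = (6 + 0)*J = 6*J)
l(c) = -10 (l(c) = -2 - 8 = -10)
q(u, N) = 448*N + 448*u (q(u, N) = -7*(N + u)*(-10 + 6*(-9)) = -7*(N + u)*(-10 - 54) = -7*(N + u)*(-64) = -7*(-64*N - 64*u) = 448*N + 448*u)
((25821 + 10206) - 26317)/q(-106, -181) = ((25821 + 10206) - 26317)/(448*(-181) + 448*(-106)) = (36027 - 26317)/(-81088 - 47488) = 9710/(-128576) = 9710*(-1/128576) = -4855/64288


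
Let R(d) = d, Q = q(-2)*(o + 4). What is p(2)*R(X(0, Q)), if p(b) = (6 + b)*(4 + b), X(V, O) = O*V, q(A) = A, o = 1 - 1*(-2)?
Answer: 0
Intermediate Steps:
o = 3 (o = 1 + 2 = 3)
Q = -14 (Q = -2*(3 + 4) = -2*7 = -14)
p(b) = (4 + b)*(6 + b)
p(2)*R(X(0, Q)) = (24 + 2² + 10*2)*(-14*0) = (24 + 4 + 20)*0 = 48*0 = 0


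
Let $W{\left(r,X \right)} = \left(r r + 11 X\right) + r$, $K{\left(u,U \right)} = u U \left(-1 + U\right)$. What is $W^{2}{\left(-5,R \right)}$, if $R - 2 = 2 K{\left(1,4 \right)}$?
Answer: $93636$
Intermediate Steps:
$K{\left(u,U \right)} = U u \left(-1 + U\right)$
$R = 26$ ($R = 2 + 2 \cdot 4 \cdot 1 \left(-1 + 4\right) = 2 + 2 \cdot 4 \cdot 1 \cdot 3 = 2 + 2 \cdot 12 = 2 + 24 = 26$)
$W{\left(r,X \right)} = r + r^{2} + 11 X$ ($W{\left(r,X \right)} = \left(r^{2} + 11 X\right) + r = r + r^{2} + 11 X$)
$W^{2}{\left(-5,R \right)} = \left(-5 + \left(-5\right)^{2} + 11 \cdot 26\right)^{2} = \left(-5 + 25 + 286\right)^{2} = 306^{2} = 93636$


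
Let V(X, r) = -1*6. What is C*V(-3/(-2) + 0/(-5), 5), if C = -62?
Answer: 372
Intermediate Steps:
V(X, r) = -6
C*V(-3/(-2) + 0/(-5), 5) = -62*(-6) = 372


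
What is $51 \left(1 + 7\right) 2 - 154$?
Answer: $662$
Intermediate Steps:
$51 \left(1 + 7\right) 2 - 154 = 51 \cdot 8 \cdot 2 - 154 = 51 \cdot 16 - 154 = 816 - 154 = 662$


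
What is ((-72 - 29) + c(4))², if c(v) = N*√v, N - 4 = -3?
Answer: 9801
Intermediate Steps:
N = 1 (N = 4 - 3 = 1)
c(v) = √v (c(v) = 1*√v = √v)
((-72 - 29) + c(4))² = ((-72 - 29) + √4)² = (-101 + 2)² = (-99)² = 9801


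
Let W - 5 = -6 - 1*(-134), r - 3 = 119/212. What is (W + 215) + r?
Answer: 74531/212 ≈ 351.56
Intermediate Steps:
r = 755/212 (r = 3 + 119/212 = 755/212 ≈ 3.5613)
W = 133 (W = 5 + (-6 - 1*(-134)) = 5 + (-6 + 134) = 5 + 128 = 133)
(W + 215) + r = (133 + 215) + 755/212 = 348 + 755/212 = 74531/212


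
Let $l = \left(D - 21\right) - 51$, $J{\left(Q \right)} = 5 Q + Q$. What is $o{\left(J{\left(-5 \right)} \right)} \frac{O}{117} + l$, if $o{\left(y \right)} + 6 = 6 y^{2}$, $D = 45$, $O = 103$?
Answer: $\frac{184141}{39} \approx 4721.6$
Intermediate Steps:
$J{\left(Q \right)} = 6 Q$
$l = -27$ ($l = \left(45 - 21\right) - 51 = 24 - 51 = -27$)
$o{\left(y \right)} = -6 + 6 y^{2}$
$o{\left(J{\left(-5 \right)} \right)} \frac{O}{117} + l = \left(-6 + 6 \left(6 \left(-5\right)\right)^{2}\right) \frac{103}{117} - 27 = \left(-6 + 6 \left(-30\right)^{2}\right) 103 \cdot \frac{1}{117} - 27 = \left(-6 + 6 \cdot 900\right) \frac{103}{117} - 27 = \left(-6 + 5400\right) \frac{103}{117} - 27 = 5394 \cdot \frac{103}{117} - 27 = \frac{185194}{39} - 27 = \frac{184141}{39}$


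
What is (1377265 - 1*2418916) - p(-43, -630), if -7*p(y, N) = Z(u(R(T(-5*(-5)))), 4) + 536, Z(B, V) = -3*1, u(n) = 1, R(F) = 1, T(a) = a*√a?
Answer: -7291024/7 ≈ -1.0416e+6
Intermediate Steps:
T(a) = a^(3/2)
Z(B, V) = -3
p(y, N) = -533/7 (p(y, N) = -(-3 + 536)/7 = -⅐*533 = -533/7)
(1377265 - 1*2418916) - p(-43, -630) = (1377265 - 1*2418916) - 1*(-533/7) = (1377265 - 2418916) + 533/7 = -1041651 + 533/7 = -7291024/7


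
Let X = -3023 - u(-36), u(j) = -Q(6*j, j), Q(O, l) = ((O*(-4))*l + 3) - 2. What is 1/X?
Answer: -1/34126 ≈ -2.9303e-5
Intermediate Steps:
Q(O, l) = 1 - 4*O*l (Q(O, l) = ((-4*O)*l + 3) - 2 = (-4*O*l + 3) - 2 = (3 - 4*O*l) - 2 = 1 - 4*O*l)
u(j) = -1 + 24*j² (u(j) = -(1 - 4*6*j*j) = -(1 - 24*j²) = -1 + 24*j²)
X = -34126 (X = -3023 - (-1 + 24*(-36)²) = -3023 - (-1 + 24*1296) = -3023 - (-1 + 31104) = -3023 - 1*31103 = -3023 - 31103 = -34126)
1/X = 1/(-34126) = -1/34126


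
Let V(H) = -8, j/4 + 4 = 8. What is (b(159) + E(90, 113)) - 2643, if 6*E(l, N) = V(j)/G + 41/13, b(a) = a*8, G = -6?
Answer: -320639/234 ≈ -1370.3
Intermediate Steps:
j = 16 (j = -16 + 4*8 = -16 + 32 = 16)
b(a) = 8*a
E(l, N) = 175/234 (E(l, N) = (-8/(-6) + 41/13)/6 = (-8*(-1/6) + 41*(1/13))/6 = (4/3 + 41/13)/6 = (1/6)*(175/39) = 175/234)
(b(159) + E(90, 113)) - 2643 = (8*159 + 175/234) - 2643 = (1272 + 175/234) - 2643 = 297823/234 - 2643 = -320639/234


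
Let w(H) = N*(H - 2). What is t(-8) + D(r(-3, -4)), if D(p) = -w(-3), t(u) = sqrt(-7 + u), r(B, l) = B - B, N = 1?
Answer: 5 + I*sqrt(15) ≈ 5.0 + 3.873*I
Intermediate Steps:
r(B, l) = 0
w(H) = -2 + H (w(H) = 1*(H - 2) = 1*(-2 + H) = -2 + H)
D(p) = 5 (D(p) = -(-2 - 3) = -1*(-5) = 5)
t(-8) + D(r(-3, -4)) = sqrt(-7 - 8) + 5 = sqrt(-15) + 5 = I*sqrt(15) + 5 = 5 + I*sqrt(15)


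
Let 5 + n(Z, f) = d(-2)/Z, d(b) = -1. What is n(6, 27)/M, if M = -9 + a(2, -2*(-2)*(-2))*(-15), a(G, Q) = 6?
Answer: 31/594 ≈ 0.052189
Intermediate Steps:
n(Z, f) = -5 - 1/Z
M = -99 (M = -9 + 6*(-15) = -9 - 90 = -99)
n(6, 27)/M = (-5 - 1/6)/(-99) = (-5 - 1*⅙)*(-1/99) = (-5 - ⅙)*(-1/99) = -31/6*(-1/99) = 31/594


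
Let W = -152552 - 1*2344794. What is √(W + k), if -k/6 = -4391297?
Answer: 2*√5962609 ≈ 4883.7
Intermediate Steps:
k = 26347782 (k = -6*(-4391297) = 26347782)
W = -2497346 (W = -152552 - 2344794 = -2497346)
√(W + k) = √(-2497346 + 26347782) = √23850436 = 2*√5962609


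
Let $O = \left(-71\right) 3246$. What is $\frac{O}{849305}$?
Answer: $- \frac{230466}{849305} \approx -0.27136$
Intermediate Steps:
$O = -230466$
$\frac{O}{849305} = - \frac{230466}{849305}$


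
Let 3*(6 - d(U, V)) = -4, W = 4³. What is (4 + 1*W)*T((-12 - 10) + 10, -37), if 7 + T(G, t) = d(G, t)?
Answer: 68/3 ≈ 22.667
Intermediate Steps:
W = 64
d(U, V) = 22/3 (d(U, V) = 6 - ⅓*(-4) = 6 + 4/3 = 22/3)
T(G, t) = ⅓ (T(G, t) = -7 + 22/3 = ⅓)
(4 + 1*W)*T((-12 - 10) + 10, -37) = (4 + 1*64)*(⅓) = (4 + 64)*(⅓) = 68*(⅓) = 68/3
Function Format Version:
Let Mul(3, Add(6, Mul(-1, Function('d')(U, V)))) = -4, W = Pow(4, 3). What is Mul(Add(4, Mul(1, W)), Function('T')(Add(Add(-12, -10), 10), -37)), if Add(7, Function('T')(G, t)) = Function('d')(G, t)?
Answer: Rational(68, 3) ≈ 22.667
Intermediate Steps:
W = 64
Function('d')(U, V) = Rational(22, 3) (Function('d')(U, V) = Add(6, Mul(Rational(-1, 3), -4)) = Add(6, Rational(4, 3)) = Rational(22, 3))
Function('T')(G, t) = Rational(1, 3) (Function('T')(G, t) = Add(-7, Rational(22, 3)) = Rational(1, 3))
Mul(Add(4, Mul(1, W)), Function('T')(Add(Add(-12, -10), 10), -37)) = Mul(Add(4, Mul(1, 64)), Rational(1, 3)) = Mul(Add(4, 64), Rational(1, 3)) = Mul(68, Rational(1, 3)) = Rational(68, 3)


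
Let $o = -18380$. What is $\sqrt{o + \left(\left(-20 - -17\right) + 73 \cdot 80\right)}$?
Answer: $i \sqrt{12543} \approx 112.0 i$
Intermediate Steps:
$\sqrt{o + \left(\left(-20 - -17\right) + 73 \cdot 80\right)} = \sqrt{-18380 + \left(\left(-20 - -17\right) + 73 \cdot 80\right)} = \sqrt{-18380 + \left(\left(-20 + 17\right) + 5840\right)} = \sqrt{-18380 + \left(-3 + 5840\right)} = \sqrt{-18380 + 5837} = \sqrt{-12543} = i \sqrt{12543}$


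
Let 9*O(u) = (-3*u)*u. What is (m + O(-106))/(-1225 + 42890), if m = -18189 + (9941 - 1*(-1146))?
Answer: -32542/124995 ≈ -0.26035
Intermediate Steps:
m = -7102 (m = -18189 + (9941 + 1146) = -18189 + 11087 = -7102)
O(u) = -u²/3 (O(u) = ((-3*u)*u)/9 = (-3*u²)/9 = -u²/3)
(m + O(-106))/(-1225 + 42890) = (-7102 - ⅓*(-106)²)/(-1225 + 42890) = (-7102 - ⅓*11236)/41665 = (-7102 - 11236/3)*(1/41665) = -32542/3*1/41665 = -32542/124995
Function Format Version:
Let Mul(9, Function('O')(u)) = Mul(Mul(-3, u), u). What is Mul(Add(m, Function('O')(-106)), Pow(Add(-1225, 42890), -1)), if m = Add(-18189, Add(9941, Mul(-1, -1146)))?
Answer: Rational(-32542, 124995) ≈ -0.26035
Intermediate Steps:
m = -7102 (m = Add(-18189, Add(9941, 1146)) = Add(-18189, 11087) = -7102)
Function('O')(u) = Mul(Rational(-1, 3), Pow(u, 2)) (Function('O')(u) = Mul(Rational(1, 9), Mul(Mul(-3, u), u)) = Mul(Rational(1, 9), Mul(-3, Pow(u, 2))) = Mul(Rational(-1, 3), Pow(u, 2)))
Mul(Add(m, Function('O')(-106)), Pow(Add(-1225, 42890), -1)) = Mul(Add(-7102, Mul(Rational(-1, 3), Pow(-106, 2))), Pow(Add(-1225, 42890), -1)) = Mul(Add(-7102, Mul(Rational(-1, 3), 11236)), Pow(41665, -1)) = Mul(Add(-7102, Rational(-11236, 3)), Rational(1, 41665)) = Mul(Rational(-32542, 3), Rational(1, 41665)) = Rational(-32542, 124995)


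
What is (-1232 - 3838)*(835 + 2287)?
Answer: -15828540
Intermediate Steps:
(-1232 - 3838)*(835 + 2287) = -5070*3122 = -15828540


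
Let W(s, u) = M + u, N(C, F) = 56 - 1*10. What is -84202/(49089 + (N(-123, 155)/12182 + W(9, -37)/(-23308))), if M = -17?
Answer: -5977038047828/3484559240245 ≈ -1.7153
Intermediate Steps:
N(C, F) = 46 (N(C, F) = 56 - 10 = 46)
W(s, u) = -17 + u
-84202/(49089 + (N(-123, 155)/12182 + W(9, -37)/(-23308))) = -84202/(49089 + (46/12182 + (-17 - 37)/(-23308))) = -84202/(49089 + (46*(1/12182) - 54*(-1/23308))) = -84202/(49089 + (23/6091 + 27/11654)) = -84202/(49089 + 432499/70984514) = -84202/3484559240245/70984514 = -84202*70984514/3484559240245 = -5977038047828/3484559240245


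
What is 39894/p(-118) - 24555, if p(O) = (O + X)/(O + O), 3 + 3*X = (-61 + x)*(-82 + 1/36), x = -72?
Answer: -10338657477/379631 ≈ -27233.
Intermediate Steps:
X = 392375/108 (X = -1 + ((-61 - 72)*(-82 + 1/36))/3 = -1 + (-133*(-82 + 1/36))/3 = -1 + (-133*(-2951/36))/3 = -1 + (⅓)*(392483/36) = -1 + 392483/108 = 392375/108 ≈ 3633.1)
p(O) = (392375/108 + O)/(2*O) (p(O) = (O + 392375/108)/(O + O) = (392375/108 + O)/((2*O)) = (392375/108 + O)*(1/(2*O)) = (392375/108 + O)/(2*O))
39894/p(-118) - 24555 = 39894/(((1/216)*(392375 + 108*(-118))/(-118))) - 24555 = 39894/(((1/216)*(-1/118)*(392375 - 12744))) - 24555 = 39894/(((1/216)*(-1/118)*379631)) - 24555 = 39894/(-379631/25488) - 24555 = 39894*(-25488/379631) - 24555 = -1016818272/379631 - 24555 = -10338657477/379631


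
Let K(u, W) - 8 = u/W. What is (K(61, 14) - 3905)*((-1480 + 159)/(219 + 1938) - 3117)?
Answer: 26176816495/2157 ≈ 1.2136e+7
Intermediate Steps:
K(u, W) = 8 + u/W
(K(61, 14) - 3905)*((-1480 + 159)/(219 + 1938) - 3117) = ((8 + 61/14) - 3905)*((-1480 + 159)/(219 + 1938) - 3117) = ((8 + 61*(1/14)) - 3905)*(-1321/2157 - 3117) = ((8 + 61/14) - 3905)*(-1321*1/2157 - 3117) = (173/14 - 3905)*(-1321/2157 - 3117) = -54497/14*(-6724690/2157) = 26176816495/2157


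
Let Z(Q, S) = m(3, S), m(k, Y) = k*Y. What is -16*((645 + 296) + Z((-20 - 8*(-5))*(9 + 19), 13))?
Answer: -15680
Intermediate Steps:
m(k, Y) = Y*k
Z(Q, S) = 3*S (Z(Q, S) = S*3 = 3*S)
-16*((645 + 296) + Z((-20 - 8*(-5))*(9 + 19), 13)) = -16*((645 + 296) + 3*13) = -16*(941 + 39) = -16*980 = -15680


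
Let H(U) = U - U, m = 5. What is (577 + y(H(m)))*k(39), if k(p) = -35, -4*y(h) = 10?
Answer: -40215/2 ≈ -20108.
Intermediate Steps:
H(U) = 0
y(h) = -5/2 (y(h) = -1/4*10 = -5/2)
(577 + y(H(m)))*k(39) = (577 - 5/2)*(-35) = (1149/2)*(-35) = -40215/2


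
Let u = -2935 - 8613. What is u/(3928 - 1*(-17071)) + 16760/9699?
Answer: 239939188/203669301 ≈ 1.1781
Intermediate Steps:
u = -11548
u/(3928 - 1*(-17071)) + 16760/9699 = -11548/(3928 - 1*(-17071)) + 16760/9699 = -11548/(3928 + 17071) + 16760*(1/9699) = -11548/20999 + 16760/9699 = 239939188/203669301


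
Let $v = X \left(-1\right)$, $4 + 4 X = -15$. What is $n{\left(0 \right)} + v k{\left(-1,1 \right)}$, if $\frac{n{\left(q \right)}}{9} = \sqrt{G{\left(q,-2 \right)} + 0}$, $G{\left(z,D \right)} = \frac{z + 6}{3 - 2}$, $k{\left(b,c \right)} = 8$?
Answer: $38 + 9 \sqrt{6} \approx 60.045$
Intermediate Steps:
$G{\left(z,D \right)} = 6 + z$ ($G{\left(z,D \right)} = \frac{6 + z}{1} = \left(6 + z\right) 1 = 6 + z$)
$X = - \frac{19}{4}$ ($X = -1 + \frac{1}{4} \left(-15\right) = -1 - \frac{15}{4} = - \frac{19}{4} \approx -4.75$)
$v = \frac{19}{4}$ ($v = \left(- \frac{19}{4}\right) \left(-1\right) = \frac{19}{4} \approx 4.75$)
$n{\left(q \right)} = 9 \sqrt{6 + q}$ ($n{\left(q \right)} = 9 \sqrt{\left(6 + q\right) + 0} = 9 \sqrt{6 + q}$)
$n{\left(0 \right)} + v k{\left(-1,1 \right)} = 9 \sqrt{6 + 0} + \frac{19}{4} \cdot 8 = 9 \sqrt{6} + 38 = 38 + 9 \sqrt{6}$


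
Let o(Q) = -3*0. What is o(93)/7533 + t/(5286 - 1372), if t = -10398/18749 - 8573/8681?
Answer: -251000215/637042910066 ≈ -0.00039401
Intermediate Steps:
o(Q) = 0
t = -251000215/162760069 (t = -10398*1/18749 - 8573*1/8681 = -10398/18749 - 8573/8681 = -251000215/162760069 ≈ -1.5421)
o(93)/7533 + t/(5286 - 1372) = 0/7533 - 251000215/(162760069*(5286 - 1372)) = 0*(1/7533) - 251000215/162760069/3914 = 0 - 251000215/162760069*1/3914 = 0 - 251000215/637042910066 = -251000215/637042910066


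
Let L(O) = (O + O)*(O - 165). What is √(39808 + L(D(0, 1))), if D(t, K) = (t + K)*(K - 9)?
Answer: 4*√2661 ≈ 206.34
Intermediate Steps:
D(t, K) = (-9 + K)*(K + t) (D(t, K) = (K + t)*(-9 + K) = (-9 + K)*(K + t))
L(O) = 2*O*(-165 + O) (L(O) = (2*O)*(-165 + O) = 2*O*(-165 + O))
√(39808 + L(D(0, 1))) = √(39808 + 2*(1² - 9*1 - 9*0 + 1*0)*(-165 + (1² - 9*1 - 9*0 + 1*0))) = √(39808 + 2*(1 - 9 + 0 + 0)*(-165 + (1 - 9 + 0 + 0))) = √(39808 + 2*(-8)*(-165 - 8)) = √(39808 + 2*(-8)*(-173)) = √(39808 + 2768) = √42576 = 4*√2661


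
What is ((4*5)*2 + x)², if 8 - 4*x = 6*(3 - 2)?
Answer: 6561/4 ≈ 1640.3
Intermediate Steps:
x = ½ (x = 2 - 3*(3 - 2)/2 = 2 - 3/2 = ½ ≈ 0.50000)
((4*5)*2 + x)² = ((4*5)*2 + ½)² = (20*2 + ½)² = (40 + ½)² = (81/2)² = 6561/4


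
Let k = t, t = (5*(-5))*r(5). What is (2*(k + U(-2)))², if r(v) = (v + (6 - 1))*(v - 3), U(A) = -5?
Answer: 1020100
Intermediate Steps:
r(v) = (-3 + v)*(5 + v) (r(v) = (v + 5)*(-3 + v) = (5 + v)*(-3 + v) = (-3 + v)*(5 + v))
t = -500 (t = (5*(-5))*(-15 + 5² + 2*5) = -25*(-15 + 25 + 10) = -25*20 = -500)
k = -500
(2*(k + U(-2)))² = (2*(-500 - 5))² = (2*(-505))² = (-1010)² = 1020100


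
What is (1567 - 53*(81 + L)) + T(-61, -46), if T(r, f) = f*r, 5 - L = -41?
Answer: -2358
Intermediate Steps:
L = 46 (L = 5 - 1*(-41) = 5 + 41 = 46)
(1567 - 53*(81 + L)) + T(-61, -46) = (1567 - 53*(81 + 46)) - 46*(-61) = (1567 - 53*127) + 2806 = (1567 - 6731) + 2806 = -5164 + 2806 = -2358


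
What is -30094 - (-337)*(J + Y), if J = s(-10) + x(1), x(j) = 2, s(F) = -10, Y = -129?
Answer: -76263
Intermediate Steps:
J = -8 (J = -10 + 2 = -8)
-30094 - (-337)*(J + Y) = -30094 - (-337)*(-8 - 129) = -30094 - (-337)*(-137) = -30094 - 1*46169 = -30094 - 46169 = -76263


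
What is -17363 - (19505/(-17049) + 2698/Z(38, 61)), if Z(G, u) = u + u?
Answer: -18079138303/1039989 ≈ -17384.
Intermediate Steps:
Z(G, u) = 2*u
-17363 - (19505/(-17049) + 2698/Z(38, 61)) = -17363 - (19505/(-17049) + 2698/((2*61))) = -17363 - (19505*(-1/17049) + 2698/122) = -17363 - (-19505/17049 + 2698*(1/122)) = -17363 - (-19505/17049 + 1349/61) = -17363 - 1*21809296/1039989 = -17363 - 21809296/1039989 = -18079138303/1039989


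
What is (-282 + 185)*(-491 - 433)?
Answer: 89628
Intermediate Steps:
(-282 + 185)*(-491 - 433) = -97*(-924) = 89628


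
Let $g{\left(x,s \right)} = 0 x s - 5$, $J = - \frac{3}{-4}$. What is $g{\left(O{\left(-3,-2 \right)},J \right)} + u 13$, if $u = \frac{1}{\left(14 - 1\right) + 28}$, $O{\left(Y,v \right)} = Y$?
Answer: $- \frac{192}{41} \approx -4.6829$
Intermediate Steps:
$J = \frac{3}{4}$ ($J = \left(-3\right) \left(- \frac{1}{4}\right) = \frac{3}{4} \approx 0.75$)
$g{\left(x,s \right)} = -5$ ($g{\left(x,s \right)} = 0 s - 5 = 0 - 5 = -5$)
$u = \frac{1}{41}$ ($u = \frac{1}{\left(14 - 1\right) + 28} = \frac{1}{13 + 28} = \frac{1}{41} \approx 0.02439$)
$g{\left(O{\left(-3,-2 \right)},J \right)} + u 13 = -5 + \frac{1}{41} \cdot 13 = -5 + \frac{13}{41} = - \frac{192}{41}$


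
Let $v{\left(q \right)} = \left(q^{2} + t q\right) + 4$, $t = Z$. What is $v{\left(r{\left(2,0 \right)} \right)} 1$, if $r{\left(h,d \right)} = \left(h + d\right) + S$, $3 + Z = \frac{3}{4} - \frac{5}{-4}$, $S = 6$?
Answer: $60$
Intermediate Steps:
$Z = -1$ ($Z = -3 + \left(\frac{3}{4} - \frac{5}{-4}\right) = -3 + \left(3 \cdot \frac{1}{4} - - \frac{5}{4}\right) = -3 + \left(\frac{3}{4} + \frac{5}{4}\right) = -3 + 2 = -1$)
$t = -1$
$r{\left(h,d \right)} = 6 + d + h$ ($r{\left(h,d \right)} = \left(h + d\right) + 6 = \left(d + h\right) + 6 = 6 + d + h$)
$v{\left(q \right)} = 4 + q^{2} - q$ ($v{\left(q \right)} = \left(q^{2} - q\right) + 4 = 4 + q^{2} - q$)
$v{\left(r{\left(2,0 \right)} \right)} 1 = \left(4 + \left(6 + 0 + 2\right)^{2} - \left(6 + 0 + 2\right)\right) 1 = \left(4 + 8^{2} - 8\right) 1 = \left(4 + 64 - 8\right) 1 = 60 \cdot 1 = 60$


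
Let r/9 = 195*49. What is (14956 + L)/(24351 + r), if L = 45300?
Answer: 30128/55173 ≈ 0.54606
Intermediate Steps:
r = 85995 (r = 9*(195*49) = 9*9555 = 85995)
(14956 + L)/(24351 + r) = (14956 + 45300)/(24351 + 85995) = 60256/110346 = 60256*(1/110346) = 30128/55173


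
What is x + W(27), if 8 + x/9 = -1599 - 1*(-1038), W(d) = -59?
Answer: -5180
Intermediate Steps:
x = -5121 (x = -72 + 9*(-1599 - 1*(-1038)) = -72 + 9*(-1599 + 1038) = -72 + 9*(-561) = -72 - 5049 = -5121)
x + W(27) = -5121 - 59 = -5180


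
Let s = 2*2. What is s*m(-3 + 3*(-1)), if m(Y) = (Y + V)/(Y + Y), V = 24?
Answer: -6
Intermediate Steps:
m(Y) = (24 + Y)/(2*Y) (m(Y) = (Y + 24)/(Y + Y) = (24 + Y)/((2*Y)) = (24 + Y)*(1/(2*Y)) = (24 + Y)/(2*Y))
s = 4
s*m(-3 + 3*(-1)) = 4*((24 + (-3 + 3*(-1)))/(2*(-3 + 3*(-1)))) = 4*((24 + (-3 - 3))/(2*(-3 - 3))) = 4*((½)*(24 - 6)/(-6)) = 4*((½)*(-⅙)*18) = 4*(-3/2) = -6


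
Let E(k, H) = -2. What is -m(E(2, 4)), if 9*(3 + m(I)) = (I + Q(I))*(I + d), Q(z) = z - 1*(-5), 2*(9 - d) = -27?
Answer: 13/18 ≈ 0.72222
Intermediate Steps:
d = 45/2 (d = 9 - 1/2*(-27) = 9 + 27/2 = 45/2 ≈ 22.500)
Q(z) = 5 + z (Q(z) = z + 5 = 5 + z)
m(I) = -3 + (5 + 2*I)*(45/2 + I)/9 (m(I) = -3 + ((I + (5 + I))*(I + 45/2))/9 = -3 + ((5 + 2*I)*(45/2 + I))/9 = -3 + (5 + 2*I)*(45/2 + I)/9)
-m(E(2, 4)) = -(19/2 + (2/9)*(-2)**2 + (50/9)*(-2)) = -(19/2 + (2/9)*4 - 100/9) = -(19/2 + 8/9 - 100/9) = -1*(-13/18) = 13/18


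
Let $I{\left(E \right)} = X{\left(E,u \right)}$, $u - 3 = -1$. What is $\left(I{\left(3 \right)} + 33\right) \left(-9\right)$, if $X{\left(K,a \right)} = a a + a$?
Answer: $-351$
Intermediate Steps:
$u = 2$ ($u = 3 - 1 = 2$)
$X{\left(K,a \right)} = a + a^{2}$ ($X{\left(K,a \right)} = a^{2} + a = a + a^{2}$)
$I{\left(E \right)} = 6$ ($I{\left(E \right)} = 2 \left(1 + 2\right) = 2 \cdot 3 = 6$)
$\left(I{\left(3 \right)} + 33\right) \left(-9\right) = \left(6 + 33\right) \left(-9\right) = 39 \left(-9\right) = -351$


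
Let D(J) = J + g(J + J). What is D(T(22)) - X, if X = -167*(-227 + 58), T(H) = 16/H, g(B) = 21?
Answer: -310214/11 ≈ -28201.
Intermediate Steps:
X = 28223 (X = -167*(-169) = 28223)
D(J) = 21 + J (D(J) = J + 21 = 21 + J)
D(T(22)) - X = (21 + 16/22) - 1*28223 = (21 + 16*(1/22)) - 28223 = (21 + 8/11) - 28223 = 239/11 - 28223 = -310214/11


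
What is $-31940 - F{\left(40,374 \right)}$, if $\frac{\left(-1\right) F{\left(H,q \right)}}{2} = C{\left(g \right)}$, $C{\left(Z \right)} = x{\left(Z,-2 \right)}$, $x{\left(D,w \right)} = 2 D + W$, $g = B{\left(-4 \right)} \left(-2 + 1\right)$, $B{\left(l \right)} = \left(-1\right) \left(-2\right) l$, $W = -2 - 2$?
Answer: $-31916$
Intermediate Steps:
$W = -4$ ($W = -2 - 2 = -4$)
$B{\left(l \right)} = 2 l$
$g = 8$ ($g = 2 \left(-4\right) \left(-2 + 1\right) = \left(-8\right) \left(-1\right) = 8$)
$x{\left(D,w \right)} = -4 + 2 D$ ($x{\left(D,w \right)} = 2 D - 4 = -4 + 2 D$)
$C{\left(Z \right)} = -4 + 2 Z$
$F{\left(H,q \right)} = -24$ ($F{\left(H,q \right)} = - 2 \left(-4 + 2 \cdot 8\right) = - 2 \left(-4 + 16\right) = \left(-2\right) 12 = -24$)
$-31940 - F{\left(40,374 \right)} = -31940 - -24 = -31940 + 24 = -31916$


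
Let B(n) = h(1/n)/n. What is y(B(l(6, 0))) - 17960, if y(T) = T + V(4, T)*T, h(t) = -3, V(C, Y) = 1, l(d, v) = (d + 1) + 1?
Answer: -71843/4 ≈ -17961.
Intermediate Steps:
l(d, v) = 2 + d (l(d, v) = (1 + d) + 1 = 2 + d)
B(n) = -3/n
y(T) = 2*T (y(T) = T + 1*T = T + T = 2*T)
y(B(l(6, 0))) - 17960 = 2*(-3/(2 + 6)) - 17960 = 2*(-3/8) - 17960 = -3/4 - 17960 = -71843/4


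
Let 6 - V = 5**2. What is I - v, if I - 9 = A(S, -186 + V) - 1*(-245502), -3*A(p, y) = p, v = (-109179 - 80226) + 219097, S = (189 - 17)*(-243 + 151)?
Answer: 663281/3 ≈ 2.2109e+5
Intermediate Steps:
V = -19 (V = 6 - 1*5**2 = 6 - 1*25 = 6 - 25 = -19)
S = -15824 (S = 172*(-92) = -15824)
v = 29692 (v = -189405 + 219097 = 29692)
A(p, y) = -p/3
I = 752357/3 (I = 9 + (-1/3*(-15824) - 1*(-245502)) = 9 + (15824/3 + 245502) = 9 + 752330/3 = 752357/3 ≈ 2.5079e+5)
I - v = 752357/3 - 1*29692 = 752357/3 - 29692 = 663281/3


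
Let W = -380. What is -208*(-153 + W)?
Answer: 110864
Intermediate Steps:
-208*(-153 + W) = -208*(-153 - 380) = -208*(-533) = 110864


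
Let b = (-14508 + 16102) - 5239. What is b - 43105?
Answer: -46750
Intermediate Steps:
b = -3645 (b = 1594 - 5239 = -3645)
b - 43105 = -3645 - 43105 = -46750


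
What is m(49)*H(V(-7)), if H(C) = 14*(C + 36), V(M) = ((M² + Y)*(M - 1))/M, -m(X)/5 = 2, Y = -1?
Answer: -12720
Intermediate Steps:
m(X) = -10 (m(X) = -5*2 = -10)
V(M) = (-1 + M)*(-1 + M²)/M (V(M) = ((M² - 1)*(M - 1))/M = ((-1 + M²)*(-1 + M))/M = ((-1 + M)*(-1 + M²))/M = (-1 + M)*(-1 + M²)/M)
H(C) = 504 + 14*C (H(C) = 14*(36 + C) = 504 + 14*C)
m(49)*H(V(-7)) = -10*(504 + 14*(-1 + 1/(-7) + (-7)² - 1*(-7))) = -10*(504 + 14*(-1 - ⅐ + 49 + 7)) = -10*(504 + 14*(384/7)) = -10*(504 + 768) = -10*1272 = -12720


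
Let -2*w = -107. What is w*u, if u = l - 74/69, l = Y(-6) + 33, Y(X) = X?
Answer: 191423/138 ≈ 1387.1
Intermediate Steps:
w = 107/2 (w = -½*(-107) = 107/2 ≈ 53.500)
l = 27 (l = -6 + 33 = 27)
u = 1789/69 (u = 27 - 74/69 = 1789/69 ≈ 25.928)
w*u = (107/2)*(1789/69) = 191423/138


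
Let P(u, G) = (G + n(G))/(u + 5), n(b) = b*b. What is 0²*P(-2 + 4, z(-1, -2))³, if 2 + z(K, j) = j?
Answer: 0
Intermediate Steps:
z(K, j) = -2 + j
n(b) = b²
P(u, G) = (G + G²)/(5 + u) (P(u, G) = (G + G²)/(u + 5) = (G + G²)/(5 + u))
0²*P(-2 + 4, z(-1, -2))³ = 0²*((-2 - 2)*(1 + (-2 - 2))/(5 + (-2 + 4)))³ = 0*(-4*(1 - 4)/(5 + 2))³ = 0*(-4*(-3)/7)³ = 0*(-4*⅐*(-3))³ = 0*(12/7)³ = 0*(1728/343) = 0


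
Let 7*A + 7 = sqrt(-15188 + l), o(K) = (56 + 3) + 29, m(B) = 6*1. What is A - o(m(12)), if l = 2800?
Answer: -89 + 2*I*sqrt(3097)/7 ≈ -89.0 + 15.9*I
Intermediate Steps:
m(B) = 6
o(K) = 88 (o(K) = 59 + 29 = 88)
A = -1 + 2*I*sqrt(3097)/7 (A = -1 + sqrt(-15188 + 2800)/7 = -1 + sqrt(-12388)/7 = -1 + (2*I*sqrt(3097))/7 = -1 + 2*I*sqrt(3097)/7 ≈ -1.0 + 15.9*I)
A - o(m(12)) = (-1 + 2*I*sqrt(3097)/7) - 1*88 = (-1 + 2*I*sqrt(3097)/7) - 88 = -89 + 2*I*sqrt(3097)/7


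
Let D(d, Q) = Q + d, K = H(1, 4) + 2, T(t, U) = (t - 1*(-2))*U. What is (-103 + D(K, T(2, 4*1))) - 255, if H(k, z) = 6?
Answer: -334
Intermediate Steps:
T(t, U) = U*(2 + t) (T(t, U) = (t + 2)*U = (2 + t)*U = U*(2 + t))
K = 8 (K = 6 + 2 = 8)
(-103 + D(K, T(2, 4*1))) - 255 = (-103 + ((4*1)*(2 + 2) + 8)) - 255 = (-103 + (4*4 + 8)) - 255 = (-103 + (16 + 8)) - 255 = (-103 + 24) - 255 = -79 - 255 = -334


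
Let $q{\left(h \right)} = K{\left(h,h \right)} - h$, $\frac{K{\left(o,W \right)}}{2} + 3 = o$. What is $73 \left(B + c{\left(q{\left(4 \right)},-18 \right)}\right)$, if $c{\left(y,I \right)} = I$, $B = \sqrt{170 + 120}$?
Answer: $-1314 + 73 \sqrt{290} \approx -70.855$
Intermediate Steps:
$K{\left(o,W \right)} = -6 + 2 o$
$B = \sqrt{290} \approx 17.029$
$q{\left(h \right)} = -6 + h$ ($q{\left(h \right)} = \left(-6 + 2 h\right) - h = -6 + h$)
$73 \left(B + c{\left(q{\left(4 \right)},-18 \right)}\right) = 73 \left(\sqrt{290} - 18\right) = 73 \left(-18 + \sqrt{290}\right) = -1314 + 73 \sqrt{290}$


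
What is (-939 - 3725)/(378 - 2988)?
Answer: 2332/1305 ≈ 1.7870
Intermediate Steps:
(-939 - 3725)/(378 - 2988) = -4664/(-2610) = -4664*(-1/2610) = 2332/1305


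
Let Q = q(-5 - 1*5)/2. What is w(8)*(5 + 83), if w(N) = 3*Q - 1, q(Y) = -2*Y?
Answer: 2552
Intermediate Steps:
Q = 10 (Q = -2*(-5 - 1*5)/2 = -2*(-5 - 5)*(½) = -2*(-10)*(½) = 20*(½) = 10)
w(N) = 29 (w(N) = 3*10 - 1 = 30 - 1 = 29)
w(8)*(5 + 83) = 29*(5 + 83) = 29*88 = 2552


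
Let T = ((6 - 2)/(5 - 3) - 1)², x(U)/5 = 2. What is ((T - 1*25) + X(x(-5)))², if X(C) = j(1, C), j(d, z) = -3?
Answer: 729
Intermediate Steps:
x(U) = 10 (x(U) = 5*2 = 10)
X(C) = -3
T = 1 (T = (4/2 - 1)² = (4*(½) - 1)² = (2 - 1)² = 1² = 1)
((T - 1*25) + X(x(-5)))² = ((1 - 1*25) - 3)² = ((1 - 25) - 3)² = (-24 - 3)² = (-27)² = 729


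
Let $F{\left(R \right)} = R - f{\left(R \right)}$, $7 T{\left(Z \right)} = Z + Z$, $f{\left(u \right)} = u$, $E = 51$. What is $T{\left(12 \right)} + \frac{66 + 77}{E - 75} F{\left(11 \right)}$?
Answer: $\frac{24}{7} \approx 3.4286$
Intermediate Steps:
$T{\left(Z \right)} = \frac{2 Z}{7}$ ($T{\left(Z \right)} = \frac{Z + Z}{7} = \frac{2 Z}{7}$)
$F{\left(R \right)} = 0$ ($F{\left(R \right)} = R - R = 0$)
$T{\left(12 \right)} + \frac{66 + 77}{E - 75} F{\left(11 \right)} = \frac{2}{7} \cdot 12 + \frac{66 + 77}{51 - 75} \cdot 0 = \frac{24}{7} + \frac{143}{-24} \cdot 0 = \frac{24}{7} + 143 \left(- \frac{1}{24}\right) 0 = \frac{24}{7} - 0 = \frac{24}{7} + 0 = \frac{24}{7}$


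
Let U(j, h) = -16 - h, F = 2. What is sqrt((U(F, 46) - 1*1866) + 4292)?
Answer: 2*sqrt(591) ≈ 48.621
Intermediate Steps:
sqrt((U(F, 46) - 1*1866) + 4292) = sqrt(((-16 - 1*46) - 1*1866) + 4292) = sqrt(((-16 - 46) - 1866) + 4292) = sqrt((-62 - 1866) + 4292) = sqrt(-1928 + 4292) = sqrt(2364) = 2*sqrt(591)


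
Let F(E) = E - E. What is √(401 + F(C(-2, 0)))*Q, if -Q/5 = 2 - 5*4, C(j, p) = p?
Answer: 90*√401 ≈ 1802.2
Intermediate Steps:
F(E) = 0
Q = 90 (Q = -5*(2 - 5*4) = -5*(2 - 20) = -5*(-18) = 90)
√(401 + F(C(-2, 0)))*Q = √(401 + 0)*90 = √401*90 = 90*√401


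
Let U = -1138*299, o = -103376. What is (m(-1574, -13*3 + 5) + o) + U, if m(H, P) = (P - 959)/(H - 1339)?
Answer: -430772167/971 ≈ -4.4364e+5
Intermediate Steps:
U = -340262
m(H, P) = (-959 + P)/(-1339 + H)
(m(-1574, -13*3 + 5) + o) + U = ((-959 + (-13*3 + 5))/(-1339 - 1574) - 103376) - 340262 = ((-959 + (-39 + 5))/(-2913) - 103376) - 340262 = (-(-959 - 34)/2913 - 103376) - 340262 = (-1/2913*(-993) - 103376) - 340262 = (331/971 - 103376) - 340262 = -100377765/971 - 340262 = -430772167/971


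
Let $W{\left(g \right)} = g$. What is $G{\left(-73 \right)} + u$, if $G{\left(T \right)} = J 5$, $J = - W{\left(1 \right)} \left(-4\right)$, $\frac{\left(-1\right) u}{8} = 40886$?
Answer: $-327068$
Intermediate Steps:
$u = -327088$ ($u = \left(-8\right) 40886 = -327088$)
$J = 4$ ($J = \left(-1\right) 1 \left(-4\right) = \left(-1\right) \left(-4\right) = 4$)
$G{\left(T \right)} = 20$ ($G{\left(T \right)} = 4 \cdot 5 = 20$)
$G{\left(-73 \right)} + u = 20 - 327088 = -327068$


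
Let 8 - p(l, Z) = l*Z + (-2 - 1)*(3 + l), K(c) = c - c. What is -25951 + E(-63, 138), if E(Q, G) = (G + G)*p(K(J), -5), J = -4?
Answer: -21259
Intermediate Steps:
K(c) = 0
p(l, Z) = 17 + 3*l - Z*l (p(l, Z) = 8 - (l*Z + (-2 - 1)*(3 + l)) = 8 - (Z*l - 3*(3 + l)) = 8 - (Z*l + (-9 - 3*l)) = 8 - (-9 - 3*l + Z*l) = 8 + (9 + 3*l - Z*l) = 17 + 3*l - Z*l)
E(Q, G) = 34*G (E(Q, G) = (G + G)*(17 + 3*0 - 1*(-5)*0) = (2*G)*(17 + 0 + 0) = (2*G)*17 = 34*G)
-25951 + E(-63, 138) = -25951 + 34*138 = -25951 + 4692 = -21259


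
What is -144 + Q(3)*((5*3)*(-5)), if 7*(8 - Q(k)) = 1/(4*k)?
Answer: -20807/28 ≈ -743.11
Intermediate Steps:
Q(k) = 8 - 1/(28*k) (Q(k) = 8 - 1/(4*k)/7 = 8 - 1/(28*k))
-144 + Q(3)*((5*3)*(-5)) = -144 + (8 - 1/28/3)*((5*3)*(-5)) = -144 + (8 - 1/28*1/3)*(15*(-5)) = -144 + (8 - 1/84)*(-75) = -144 + (671/84)*(-75) = -144 - 16775/28 = -20807/28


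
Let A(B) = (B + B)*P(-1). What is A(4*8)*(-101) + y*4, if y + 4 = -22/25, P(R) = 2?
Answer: -323688/25 ≈ -12948.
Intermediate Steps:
y = -122/25 (y = -4 - 22/25 = -122/25 ≈ -4.8800)
A(B) = 4*B (A(B) = (B + B)*2 = (2*B)*2 = 4*B)
A(4*8)*(-101) + y*4 = (4*(4*8))*(-101) - 122/25*4 = (4*32)*(-101) - 488/25 = 128*(-101) - 488/25 = -12928 - 488/25 = -323688/25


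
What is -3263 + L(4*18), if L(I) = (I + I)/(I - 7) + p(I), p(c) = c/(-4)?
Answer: -213121/65 ≈ -3278.8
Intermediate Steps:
p(c) = -c/4 (p(c) = c*(-¼) = -c/4)
L(I) = -I/4 + 2*I/(-7 + I) (L(I) = (I + I)/(I - 7) - I/4 = (2*I)/(-7 + I) - I/4 = 2*I/(-7 + I) - I/4 = -I/4 + 2*I/(-7 + I))
-3263 + L(4*18) = -3263 + (4*18)*(15 - 4*18)/(4*(-7 + 4*18)) = -3263 + (¼)*72*(15 - 1*72)/(-7 + 72) = -3263 + (¼)*72*(15 - 72)/65 = -3263 + (¼)*72*(1/65)*(-57) = -3263 - 1026/65 = -213121/65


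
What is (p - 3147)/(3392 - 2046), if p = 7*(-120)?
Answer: -3987/1346 ≈ -2.9621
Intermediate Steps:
p = -840
(p - 3147)/(3392 - 2046) = (-840 - 3147)/(3392 - 2046) = -3987/1346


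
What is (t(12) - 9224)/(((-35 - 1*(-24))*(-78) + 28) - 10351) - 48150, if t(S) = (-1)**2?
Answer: -455730527/9465 ≈ -48149.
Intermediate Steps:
t(S) = 1
(t(12) - 9224)/(((-35 - 1*(-24))*(-78) + 28) - 10351) - 48150 = (1 - 9224)/(((-35 - 1*(-24))*(-78) + 28) - 10351) - 48150 = -9223/(((-35 + 24)*(-78) + 28) - 10351) - 48150 = -9223/((-11*(-78) + 28) - 10351) - 48150 = -9223/((858 + 28) - 10351) - 48150 = -9223/(886 - 10351) - 48150 = -9223/(-9465) - 48150 = -9223*(-1/9465) - 48150 = 9223/9465 - 48150 = -455730527/9465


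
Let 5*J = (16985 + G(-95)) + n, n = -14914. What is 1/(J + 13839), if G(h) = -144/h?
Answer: 475/6770414 ≈ 7.0158e-5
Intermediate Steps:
J = 196889/475 (J = ((16985 - 144/(-95)) - 14914)/5 = ((16985 - 144*(-1/95)) - 14914)/5 = ((16985 + 144/95) - 14914)/5 = (1613719/95 - 14914)/5 = (1/5)*(196889/95) = 196889/475 ≈ 414.50)
1/(J + 13839) = 1/(196889/475 + 13839) = 1/(6770414/475) = 475/6770414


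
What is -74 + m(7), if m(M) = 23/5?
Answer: -347/5 ≈ -69.400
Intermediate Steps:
m(M) = 23/5 (m(M) = 23*(⅕) = 23/5)
-74 + m(7) = -74 + 23/5 = -347/5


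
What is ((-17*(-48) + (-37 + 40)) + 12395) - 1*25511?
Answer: -12297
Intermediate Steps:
((-17*(-48) + (-37 + 40)) + 12395) - 1*25511 = ((816 + 3) + 12395) - 25511 = (819 + 12395) - 25511 = 13214 - 25511 = -12297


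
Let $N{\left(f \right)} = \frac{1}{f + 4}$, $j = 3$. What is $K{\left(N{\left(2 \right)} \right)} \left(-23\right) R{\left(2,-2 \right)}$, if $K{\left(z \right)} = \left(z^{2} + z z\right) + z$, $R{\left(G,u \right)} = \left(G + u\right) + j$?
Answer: $- \frac{46}{3} \approx -15.333$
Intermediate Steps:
$N{\left(f \right)} = \frac{1}{4 + f}$
$R{\left(G,u \right)} = 3 + G + u$ ($R{\left(G,u \right)} = \left(G + u\right) + 3 = 3 + G + u$)
$K{\left(z \right)} = z + 2 z^{2}$ ($K{\left(z \right)} = \left(z^{2} + z^{2}\right) + z = 2 z^{2} + z = z + 2 z^{2}$)
$K{\left(N{\left(2 \right)} \right)} \left(-23\right) R{\left(2,-2 \right)} = \frac{1 + \frac{2}{4 + 2}}{4 + 2} \left(-23\right) \left(3 + 2 - 2\right) = \frac{1 + \frac{2}{6}}{6} \left(-23\right) 3 = \frac{1 + 2 \cdot \frac{1}{6}}{6} \left(-23\right) 3 = \frac{1 + \frac{1}{3}}{6} \left(-23\right) 3 = \frac{1}{6} \cdot \frac{4}{3} \left(-23\right) 3 = \frac{2}{9} \left(-23\right) 3 = \left(- \frac{46}{9}\right) 3 = - \frac{46}{3}$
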